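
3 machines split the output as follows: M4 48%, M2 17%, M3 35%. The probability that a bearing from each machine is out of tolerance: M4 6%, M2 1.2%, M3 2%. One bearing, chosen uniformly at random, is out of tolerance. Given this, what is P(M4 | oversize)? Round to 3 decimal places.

Prior × likelihood for each hypothesis:
  M4: 0.48 × 0.06 = 0.0288
  M2: 0.17 × 0.012 = 0.00204
  M3: 0.35 × 0.02 = 0.007
Normalizing constant = 0.03784.
P(M4 | evidence) = 0.0288 / 0.03784 ≈ 0.761.

0.761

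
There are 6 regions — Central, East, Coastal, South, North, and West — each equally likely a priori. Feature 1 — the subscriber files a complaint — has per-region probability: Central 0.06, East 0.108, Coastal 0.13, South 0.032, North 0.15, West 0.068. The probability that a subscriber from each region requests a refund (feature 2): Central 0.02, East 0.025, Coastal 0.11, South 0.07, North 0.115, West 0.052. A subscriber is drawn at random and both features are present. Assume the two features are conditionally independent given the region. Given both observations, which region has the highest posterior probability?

North

Since the prior is uniform, the posterior is proportional to the likelihood:
  Central: 0.06 × 0.02 = 0.0012
  East: 0.108 × 0.025 = 0.0027
  Coastal: 0.13 × 0.11 = 0.0143
  South: 0.032 × 0.07 = 0.00224
  North: 0.15 × 0.115 = 0.01725
  West: 0.068 × 0.052 = 0.003536
Normalizing constant = 0.041226.
Largest term belongs to North, so North is most probable.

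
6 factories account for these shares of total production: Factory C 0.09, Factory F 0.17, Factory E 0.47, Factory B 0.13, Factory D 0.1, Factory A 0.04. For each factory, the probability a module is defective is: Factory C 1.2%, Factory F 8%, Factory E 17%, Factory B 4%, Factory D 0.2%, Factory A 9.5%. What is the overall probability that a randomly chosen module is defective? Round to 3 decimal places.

By Bayes' rule, posterior ∝ prior × likelihood:
  Factory C: 0.09 × 0.012 = 0.00108
  Factory F: 0.17 × 0.08 = 0.0136
  Factory E: 0.47 × 0.17 = 0.0799
  Factory B: 0.13 × 0.04 = 0.0052
  Factory D: 0.1 × 0.002 = 0.0002
  Factory A: 0.04 × 0.095 = 0.0038
P(defective) = 0.00108 + 0.0136 + 0.0799 + 0.0052 + 0.0002 + 0.0038 = 0.10378 → 0.104.

0.104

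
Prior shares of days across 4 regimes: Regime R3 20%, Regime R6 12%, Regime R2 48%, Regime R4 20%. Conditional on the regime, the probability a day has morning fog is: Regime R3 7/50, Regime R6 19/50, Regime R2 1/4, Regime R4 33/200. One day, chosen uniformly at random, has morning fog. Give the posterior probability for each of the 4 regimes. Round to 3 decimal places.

Prior × likelihood for each hypothesis:
  Regime R3: 0.2 × 0.14 = 0.028
  Regime R6: 0.12 × 0.38 = 0.0456
  Regime R2: 0.48 × 0.25 = 0.12
  Regime R4: 0.2 × 0.165 = 0.033
Total = 0.2266.
P(Regime R3 | fog) = 0.028/0.2266 ≈ 0.124
P(Regime R6 | fog) = 0.0456/0.2266 ≈ 0.201
P(Regime R2 | fog) = 0.12/0.2266 ≈ 0.530
P(Regime R4 | fog) = 0.033/0.2266 ≈ 0.146
(Check: 0.124+0.201+0.530+0.146 = 1.001.)

Regime R3 0.124, Regime R6 0.201, Regime R2 0.530, Regime R4 0.146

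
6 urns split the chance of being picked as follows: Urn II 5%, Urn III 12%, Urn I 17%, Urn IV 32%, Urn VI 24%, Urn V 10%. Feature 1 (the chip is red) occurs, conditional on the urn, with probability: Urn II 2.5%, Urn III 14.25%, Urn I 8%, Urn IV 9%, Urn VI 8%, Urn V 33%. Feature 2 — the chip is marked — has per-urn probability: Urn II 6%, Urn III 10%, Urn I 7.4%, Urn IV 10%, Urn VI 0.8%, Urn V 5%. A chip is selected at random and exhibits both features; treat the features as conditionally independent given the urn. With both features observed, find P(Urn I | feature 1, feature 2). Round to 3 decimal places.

Compute prior × likelihood for every hypothesis:
  Urn II: 0.05 × 0.025 × 0.06 = 0.000075
  Urn III: 0.12 × 0.1425 × 0.1 = 0.00171
  Urn I: 0.17 × 0.08 × 0.074 = 0.0010064
  Urn IV: 0.32 × 0.09 × 0.1 = 0.00288
  Urn VI: 0.24 × 0.08 × 0.008 = 0.0001536
  Urn V: 0.1 × 0.33 × 0.05 = 0.00165
Total = 0.007475.
P(Urn I | evidence) = 0.0010064 / 0.007475 ≈ 0.135.

0.135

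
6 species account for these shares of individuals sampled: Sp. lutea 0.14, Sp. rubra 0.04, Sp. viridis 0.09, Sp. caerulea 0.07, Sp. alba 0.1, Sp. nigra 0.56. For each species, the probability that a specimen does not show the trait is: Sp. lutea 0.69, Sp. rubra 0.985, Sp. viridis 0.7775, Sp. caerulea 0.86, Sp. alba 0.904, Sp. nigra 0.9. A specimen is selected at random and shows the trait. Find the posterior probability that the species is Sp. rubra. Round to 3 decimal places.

Taking complements, P(trait | each) = Sp. lutea 0.31, Sp. rubra 0.015, Sp. viridis 0.2225, Sp. caerulea 0.14, Sp. alba 0.096, Sp. nigra 0.1.
Prior × likelihood for each hypothesis:
  Sp. lutea: 0.14 × 0.31 = 0.0434
  Sp. rubra: 0.04 × 0.015 = 0.0006
  Sp. viridis: 0.09 × 0.2225 = 0.020025
  Sp. caerulea: 0.07 × 0.14 = 0.0098
  Sp. alba: 0.1 × 0.096 = 0.0096
  Sp. nigra: 0.56 × 0.1 = 0.056
Normalizing constant = 0.139425.
P(Sp. rubra | evidence) = 0.0006 / 0.139425 ≈ 0.004.

0.004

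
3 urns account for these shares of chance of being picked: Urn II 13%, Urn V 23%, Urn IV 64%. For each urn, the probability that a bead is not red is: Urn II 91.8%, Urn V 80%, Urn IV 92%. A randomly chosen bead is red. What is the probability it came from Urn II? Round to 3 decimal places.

Taking complements, P(red | each) = Urn II 0.082, Urn V 0.2, Urn IV 0.08.
Unnormalized posteriors (prior × likelihood):
  Urn II: 0.13 × 0.082 = 0.01066
  Urn V: 0.23 × 0.2 = 0.046
  Urn IV: 0.64 × 0.08 = 0.0512
Normalizing constant = 0.10786.
P(Urn II | evidence) = 0.01066 / 0.10786 ≈ 0.099.

0.099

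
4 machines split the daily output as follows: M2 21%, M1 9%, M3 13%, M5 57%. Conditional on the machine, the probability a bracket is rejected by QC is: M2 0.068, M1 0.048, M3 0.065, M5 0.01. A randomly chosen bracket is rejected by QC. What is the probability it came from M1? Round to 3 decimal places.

Compute prior × likelihood for every hypothesis:
  M2: 0.21 × 0.068 = 0.01428
  M1: 0.09 × 0.048 = 0.00432
  M3: 0.13 × 0.065 = 0.00845
  M5: 0.57 × 0.01 = 0.0057
Total = 0.03275.
P(M1 | evidence) = 0.00432 / 0.03275 ≈ 0.132.

0.132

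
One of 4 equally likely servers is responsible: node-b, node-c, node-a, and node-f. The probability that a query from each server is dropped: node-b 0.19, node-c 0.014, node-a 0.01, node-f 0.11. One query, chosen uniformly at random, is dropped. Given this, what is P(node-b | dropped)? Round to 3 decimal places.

With a uniform prior (1/4 each), posterior ∝ likelihood:
  node-b: 0.19
  node-c: 0.014
  node-a: 0.01
  node-f: 0.11
Total = 0.324.
P(node-b | evidence) = 0.19 / 0.324 ≈ 0.586.

0.586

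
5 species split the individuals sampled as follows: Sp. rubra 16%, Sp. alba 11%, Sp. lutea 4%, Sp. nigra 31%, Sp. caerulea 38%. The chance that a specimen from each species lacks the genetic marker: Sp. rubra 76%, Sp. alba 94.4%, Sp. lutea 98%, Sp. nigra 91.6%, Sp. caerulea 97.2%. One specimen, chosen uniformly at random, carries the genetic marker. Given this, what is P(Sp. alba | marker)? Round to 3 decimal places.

0.075

Taking complements, P(marker | each) = Sp. rubra 0.24, Sp. alba 0.056, Sp. lutea 0.02, Sp. nigra 0.084, Sp. caerulea 0.028.
Unnormalized posteriors (prior × likelihood):
  Sp. rubra: 0.16 × 0.24 = 0.0384
  Sp. alba: 0.11 × 0.056 = 0.00616
  Sp. lutea: 0.04 × 0.02 = 0.0008
  Sp. nigra: 0.31 × 0.084 = 0.02604
  Sp. caerulea: 0.38 × 0.028 = 0.01064
Total = 0.08204.
P(Sp. alba | evidence) = 0.00616 / 0.08204 ≈ 0.075.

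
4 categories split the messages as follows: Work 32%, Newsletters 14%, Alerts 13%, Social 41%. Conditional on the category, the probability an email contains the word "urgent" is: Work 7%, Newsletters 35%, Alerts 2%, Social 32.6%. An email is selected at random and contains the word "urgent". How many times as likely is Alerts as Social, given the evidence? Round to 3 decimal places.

Prior × likelihood for each hypothesis:
  Work: 0.32 × 0.07 = 0.0224
  Newsletters: 0.14 × 0.35 = 0.049
  Alerts: 0.13 × 0.02 = 0.0026
  Social: 0.41 × 0.326 = 0.13366
Normalizing constant = 0.20766.
The ratio is 0.0026 / 0.13366 (the normalizer cancels) = 0.019.

0.019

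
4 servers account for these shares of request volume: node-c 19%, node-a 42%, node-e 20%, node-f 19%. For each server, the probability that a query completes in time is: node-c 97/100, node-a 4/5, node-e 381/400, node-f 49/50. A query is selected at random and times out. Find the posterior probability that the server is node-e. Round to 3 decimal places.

Taking complements, P(timeout | each) = node-c 0.03, node-a 0.2, node-e 0.0475, node-f 0.02.
Compute prior × likelihood for every hypothesis:
  node-c: 0.19 × 0.03 = 0.0057
  node-a: 0.42 × 0.2 = 0.084
  node-e: 0.2 × 0.0475 = 0.0095
  node-f: 0.19 × 0.02 = 0.0038
Total = 0.103.
P(node-e | evidence) = 0.0095 / 0.103 ≈ 0.092.

0.092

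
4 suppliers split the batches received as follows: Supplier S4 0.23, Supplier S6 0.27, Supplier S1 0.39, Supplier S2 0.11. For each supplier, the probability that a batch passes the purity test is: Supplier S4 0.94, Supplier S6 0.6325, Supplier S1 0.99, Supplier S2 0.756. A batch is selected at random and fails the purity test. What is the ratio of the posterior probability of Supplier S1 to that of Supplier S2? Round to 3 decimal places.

Taking complements, P(off-spec | each) = Supplier S4 0.06, Supplier S6 0.3675, Supplier S1 0.01, Supplier S2 0.244.
Unnormalized posteriors (prior × likelihood):
  Supplier S4: 0.23 × 0.06 = 0.0138
  Supplier S6: 0.27 × 0.3675 = 0.099225
  Supplier S1: 0.39 × 0.01 = 0.0039
  Supplier S2: 0.11 × 0.244 = 0.02684
Total = 0.143765.
The ratio is 0.0039 / 0.02684 (the normalizer cancels) = 0.145.

0.145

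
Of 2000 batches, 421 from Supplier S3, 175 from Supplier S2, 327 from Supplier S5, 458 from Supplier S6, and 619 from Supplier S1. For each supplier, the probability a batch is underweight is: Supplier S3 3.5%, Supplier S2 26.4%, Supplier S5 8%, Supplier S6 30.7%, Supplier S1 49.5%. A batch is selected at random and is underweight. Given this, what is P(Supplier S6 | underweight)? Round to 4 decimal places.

0.2633

Unnormalized posteriors (prior × likelihood):
  Supplier S3: 0.2105 × 0.035 = 0.0073675
  Supplier S2: 0.0875 × 0.264 = 0.0231
  Supplier S5: 0.1635 × 0.08 = 0.01308
  Supplier S6: 0.229 × 0.307 = 0.070303
  Supplier S1: 0.3095 × 0.495 = 0.1532025
Sum = 0.267053.
P(Supplier S6 | evidence) = 0.070303 / 0.267053 ≈ 0.2633.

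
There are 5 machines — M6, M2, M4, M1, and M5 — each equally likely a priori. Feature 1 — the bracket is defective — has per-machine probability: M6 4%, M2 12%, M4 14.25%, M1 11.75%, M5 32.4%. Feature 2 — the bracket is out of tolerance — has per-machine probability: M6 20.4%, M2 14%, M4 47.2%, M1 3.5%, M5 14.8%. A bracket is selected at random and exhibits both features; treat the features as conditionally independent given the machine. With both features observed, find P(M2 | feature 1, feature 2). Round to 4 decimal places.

Since the prior is uniform, the posterior is proportional to the likelihood:
  M6: 0.04 × 0.204 = 0.00816
  M2: 0.12 × 0.14 = 0.0168
  M4: 0.1425 × 0.472 = 0.06726
  M1: 0.1175 × 0.035 = 0.0041125
  M5: 0.324 × 0.148 = 0.047952
Total = 0.1442845.
P(M2 | evidence) = 0.0168 / 0.1442845 ≈ 0.1164.

0.1164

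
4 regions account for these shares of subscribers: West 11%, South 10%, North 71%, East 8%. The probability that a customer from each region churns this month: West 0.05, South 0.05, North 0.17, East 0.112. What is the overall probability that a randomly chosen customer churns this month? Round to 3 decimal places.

By Bayes' rule, posterior ∝ prior × likelihood:
  West: 0.11 × 0.05 = 0.0055
  South: 0.1 × 0.05 = 0.005
  North: 0.71 × 0.17 = 0.1207
  East: 0.08 × 0.112 = 0.00896
P(churn) = 0.0055 + 0.005 + 0.1207 + 0.00896 = 0.14016 → 0.140.

0.140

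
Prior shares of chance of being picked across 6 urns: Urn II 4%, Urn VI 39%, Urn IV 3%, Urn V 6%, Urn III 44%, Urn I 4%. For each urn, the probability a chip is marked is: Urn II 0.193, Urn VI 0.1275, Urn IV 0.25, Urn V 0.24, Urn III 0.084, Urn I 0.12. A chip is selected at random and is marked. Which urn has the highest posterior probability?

Urn VI

Unnormalized posteriors (prior × likelihood):
  Urn II: 0.04 × 0.193 = 0.00772
  Urn VI: 0.39 × 0.1275 = 0.049725
  Urn IV: 0.03 × 0.25 = 0.0075
  Urn V: 0.06 × 0.24 = 0.0144
  Urn III: 0.44 × 0.084 = 0.03696
  Urn I: 0.04 × 0.12 = 0.0048
Sum = 0.121105.
Largest term belongs to Urn VI, so Urn VI is most probable.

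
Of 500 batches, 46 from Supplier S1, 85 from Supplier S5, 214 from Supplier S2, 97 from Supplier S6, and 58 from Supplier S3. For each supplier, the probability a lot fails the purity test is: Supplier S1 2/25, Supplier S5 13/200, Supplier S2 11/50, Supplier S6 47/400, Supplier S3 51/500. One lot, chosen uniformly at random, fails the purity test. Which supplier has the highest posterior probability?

Supplier S2

Prior × likelihood for each hypothesis:
  Supplier S1: 0.092 × 0.08 = 0.00736
  Supplier S5: 0.17 × 0.065 = 0.01105
  Supplier S2: 0.428 × 0.22 = 0.09416
  Supplier S6: 0.194 × 0.1175 = 0.022795
  Supplier S3: 0.116 × 0.102 = 0.011832
Normalizing constant = 0.147197.
Largest term belongs to Supplier S2, so Supplier S2 is most probable.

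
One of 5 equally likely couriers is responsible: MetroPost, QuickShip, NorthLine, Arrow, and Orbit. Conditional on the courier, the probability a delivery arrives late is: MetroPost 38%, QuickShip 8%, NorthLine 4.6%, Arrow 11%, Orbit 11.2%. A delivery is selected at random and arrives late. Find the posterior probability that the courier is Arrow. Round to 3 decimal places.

0.151

With a uniform prior (1/5 each), posterior ∝ likelihood:
  MetroPost: 0.38
  QuickShip: 0.08
  NorthLine: 0.046
  Arrow: 0.11
  Orbit: 0.112
Sum = 0.728.
P(Arrow | evidence) = 0.11 / 0.728 ≈ 0.151.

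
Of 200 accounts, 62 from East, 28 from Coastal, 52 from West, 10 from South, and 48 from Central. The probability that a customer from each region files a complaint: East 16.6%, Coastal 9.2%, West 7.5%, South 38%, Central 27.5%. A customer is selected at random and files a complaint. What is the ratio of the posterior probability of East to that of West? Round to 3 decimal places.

By Bayes' rule, posterior ∝ prior × likelihood:
  East: 0.31 × 0.166 = 0.05146
  Coastal: 0.14 × 0.092 = 0.01288
  West: 0.26 × 0.075 = 0.0195
  South: 0.05 × 0.38 = 0.019
  Central: 0.24 × 0.275 = 0.066
Sum = 0.16884.
The ratio is 0.05146 / 0.0195 (the normalizer cancels) = 2.639.

2.639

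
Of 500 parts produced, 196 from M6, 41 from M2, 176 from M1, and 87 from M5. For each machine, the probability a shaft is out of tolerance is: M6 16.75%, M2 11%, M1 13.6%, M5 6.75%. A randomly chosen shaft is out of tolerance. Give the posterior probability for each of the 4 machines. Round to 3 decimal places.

M6 0.489, M2 0.067, M1 0.356, M5 0.087

By Bayes' rule, posterior ∝ prior × likelihood:
  M6: 0.392 × 0.1675 = 0.06566
  M2: 0.082 × 0.11 = 0.00902
  M1: 0.352 × 0.136 = 0.047872
  M5: 0.174 × 0.0675 = 0.011745
Total = 0.134297.
P(M6 | oversize) = 0.06566/0.134297 ≈ 0.489
P(M2 | oversize) = 0.00902/0.134297 ≈ 0.067
P(M1 | oversize) = 0.047872/0.134297 ≈ 0.356
P(M5 | oversize) = 0.011745/0.134297 ≈ 0.087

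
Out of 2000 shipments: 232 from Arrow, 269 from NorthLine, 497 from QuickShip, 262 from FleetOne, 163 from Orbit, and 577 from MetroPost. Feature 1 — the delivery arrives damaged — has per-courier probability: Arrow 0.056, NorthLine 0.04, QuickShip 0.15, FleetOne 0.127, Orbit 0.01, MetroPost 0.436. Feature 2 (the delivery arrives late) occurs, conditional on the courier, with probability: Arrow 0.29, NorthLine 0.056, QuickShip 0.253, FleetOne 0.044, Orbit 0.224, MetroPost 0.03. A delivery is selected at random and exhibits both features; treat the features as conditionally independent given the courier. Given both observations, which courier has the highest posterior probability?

Unnormalized posteriors (prior × likelihood):
  Arrow: 0.116 × 0.056 × 0.29 = 0.00188384
  NorthLine: 0.1345 × 0.04 × 0.056 = 0.00030128
  QuickShip: 0.2485 × 0.15 × 0.253 = 0.009430575
  FleetOne: 0.131 × 0.127 × 0.044 = 0.000732028
  Orbit: 0.0815 × 0.01 × 0.224 = 0.00018256
  MetroPost: 0.2885 × 0.436 × 0.03 = 0.00377358
Normalizing constant = 0.016303863.
Largest term belongs to QuickShip, so QuickShip is most probable.

QuickShip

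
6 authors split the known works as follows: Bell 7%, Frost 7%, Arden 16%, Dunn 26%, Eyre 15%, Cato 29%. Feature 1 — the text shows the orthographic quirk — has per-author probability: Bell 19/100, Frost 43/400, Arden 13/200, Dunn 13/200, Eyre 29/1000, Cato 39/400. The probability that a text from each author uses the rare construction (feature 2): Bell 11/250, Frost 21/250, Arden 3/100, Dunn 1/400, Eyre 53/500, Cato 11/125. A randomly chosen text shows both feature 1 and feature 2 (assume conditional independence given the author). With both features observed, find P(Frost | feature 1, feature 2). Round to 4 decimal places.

0.1398

Unnormalized posteriors (prior × likelihood):
  Bell: 0.07 × 0.19 × 0.044 = 0.0005852
  Frost: 0.07 × 0.1075 × 0.084 = 0.0006321
  Arden: 0.16 × 0.065 × 0.03 = 0.000312
  Dunn: 0.26 × 0.065 × 0.0025 = 0.00004225
  Eyre: 0.15 × 0.029 × 0.106 = 0.0004611
  Cato: 0.29 × 0.0975 × 0.088 = 0.0024882
Normalizing constant = 0.00452085.
P(Frost | evidence) = 0.0006321 / 0.00452085 ≈ 0.1398.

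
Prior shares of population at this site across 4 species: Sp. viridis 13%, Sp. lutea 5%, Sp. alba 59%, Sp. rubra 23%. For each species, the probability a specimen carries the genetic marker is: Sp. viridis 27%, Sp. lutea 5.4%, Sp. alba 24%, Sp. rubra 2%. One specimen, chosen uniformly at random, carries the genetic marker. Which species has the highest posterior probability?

Sp. alba

Unnormalized posteriors (prior × likelihood):
  Sp. viridis: 0.13 × 0.27 = 0.0351
  Sp. lutea: 0.05 × 0.054 = 0.0027
  Sp. alba: 0.59 × 0.24 = 0.1416
  Sp. rubra: 0.23 × 0.02 = 0.0046
Normalizing constant = 0.184.
Largest term belongs to Sp. alba, so Sp. alba is most probable.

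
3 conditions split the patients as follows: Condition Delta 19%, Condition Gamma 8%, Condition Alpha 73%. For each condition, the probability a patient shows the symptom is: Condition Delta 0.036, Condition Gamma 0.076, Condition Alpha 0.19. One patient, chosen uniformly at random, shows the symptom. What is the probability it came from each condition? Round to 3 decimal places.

Condition Delta 0.045, Condition Gamma 0.040, Condition Alpha 0.915

Prior × likelihood for each hypothesis:
  Condition Delta: 0.19 × 0.036 = 0.00684
  Condition Gamma: 0.08 × 0.076 = 0.00608
  Condition Alpha: 0.73 × 0.19 = 0.1387
Normalizing constant = 0.15162.
P(Condition Delta | symptomatic) = 0.00684/0.15162 ≈ 0.045
P(Condition Gamma | symptomatic) = 0.00608/0.15162 ≈ 0.040
P(Condition Alpha | symptomatic) = 0.1387/0.15162 ≈ 0.915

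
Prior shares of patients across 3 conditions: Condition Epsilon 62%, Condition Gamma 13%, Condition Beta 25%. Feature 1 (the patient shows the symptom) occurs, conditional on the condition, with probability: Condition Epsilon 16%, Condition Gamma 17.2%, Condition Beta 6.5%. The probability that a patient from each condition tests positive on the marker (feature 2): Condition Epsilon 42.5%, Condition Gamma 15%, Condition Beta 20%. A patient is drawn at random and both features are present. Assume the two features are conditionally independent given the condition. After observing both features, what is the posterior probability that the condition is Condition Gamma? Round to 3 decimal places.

0.069

Unnormalized posteriors (prior × likelihood):
  Condition Epsilon: 0.62 × 0.16 × 0.425 = 0.04216
  Condition Gamma: 0.13 × 0.172 × 0.15 = 0.003354
  Condition Beta: 0.25 × 0.065 × 0.2 = 0.00325
Sum = 0.048764.
P(Condition Gamma | evidence) = 0.003354 / 0.048764 ≈ 0.069.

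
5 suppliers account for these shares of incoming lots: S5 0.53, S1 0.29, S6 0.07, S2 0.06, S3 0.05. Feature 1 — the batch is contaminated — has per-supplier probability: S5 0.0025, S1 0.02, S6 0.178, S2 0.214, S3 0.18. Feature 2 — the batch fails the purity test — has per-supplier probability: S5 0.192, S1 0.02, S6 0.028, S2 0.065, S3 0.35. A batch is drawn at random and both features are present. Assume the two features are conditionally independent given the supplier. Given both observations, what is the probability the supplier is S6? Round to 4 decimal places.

0.0742

By Bayes' rule, posterior ∝ prior × likelihood:
  S5: 0.53 × 0.0025 × 0.192 = 0.0002544
  S1: 0.29 × 0.02 × 0.02 = 0.000116
  S6: 0.07 × 0.178 × 0.028 = 0.00034888
  S2: 0.06 × 0.214 × 0.065 = 0.0008346
  S3: 0.05 × 0.18 × 0.35 = 0.00315
Total = 0.00470388.
P(S6 | evidence) = 0.00034888 / 0.00470388 ≈ 0.0742.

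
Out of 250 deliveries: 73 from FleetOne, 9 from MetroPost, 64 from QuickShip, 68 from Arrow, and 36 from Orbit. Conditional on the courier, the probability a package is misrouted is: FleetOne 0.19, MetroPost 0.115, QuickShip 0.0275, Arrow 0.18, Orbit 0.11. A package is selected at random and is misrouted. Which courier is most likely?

Prior × likelihood for each hypothesis:
  FleetOne: 0.292 × 0.19 = 0.05548
  MetroPost: 0.036 × 0.115 = 0.00414
  QuickShip: 0.256 × 0.0275 = 0.00704
  Arrow: 0.272 × 0.18 = 0.04896
  Orbit: 0.144 × 0.11 = 0.01584
Total = 0.13146.
Largest term belongs to FleetOne, so FleetOne is most probable.

FleetOne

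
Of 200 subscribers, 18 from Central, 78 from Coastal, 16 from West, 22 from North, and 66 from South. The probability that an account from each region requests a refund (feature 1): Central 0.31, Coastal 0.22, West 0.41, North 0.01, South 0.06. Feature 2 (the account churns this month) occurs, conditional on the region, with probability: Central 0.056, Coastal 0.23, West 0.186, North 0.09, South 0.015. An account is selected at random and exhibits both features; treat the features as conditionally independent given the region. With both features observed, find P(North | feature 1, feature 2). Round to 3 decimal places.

0.004

Compute prior × likelihood for every hypothesis:
  Central: 0.09 × 0.31 × 0.056 = 0.0015624
  Coastal: 0.39 × 0.22 × 0.23 = 0.019734
  West: 0.08 × 0.41 × 0.186 = 0.0061008
  North: 0.11 × 0.01 × 0.09 = 0.000099
  South: 0.33 × 0.06 × 0.015 = 0.000297
Total = 0.0277932.
P(North | evidence) = 0.000099 / 0.0277932 ≈ 0.004.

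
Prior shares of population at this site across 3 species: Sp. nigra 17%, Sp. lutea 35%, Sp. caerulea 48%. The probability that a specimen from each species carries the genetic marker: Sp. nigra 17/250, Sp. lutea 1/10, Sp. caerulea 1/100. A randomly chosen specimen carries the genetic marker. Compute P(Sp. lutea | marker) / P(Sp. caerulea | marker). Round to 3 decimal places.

7.292

Prior × likelihood for each hypothesis:
  Sp. nigra: 0.17 × 0.068 = 0.01156
  Sp. lutea: 0.35 × 0.1 = 0.035
  Sp. caerulea: 0.48 × 0.01 = 0.0048
Normalizing constant = 0.05136.
The ratio is 0.035 / 0.0048 (the normalizer cancels) = 7.292.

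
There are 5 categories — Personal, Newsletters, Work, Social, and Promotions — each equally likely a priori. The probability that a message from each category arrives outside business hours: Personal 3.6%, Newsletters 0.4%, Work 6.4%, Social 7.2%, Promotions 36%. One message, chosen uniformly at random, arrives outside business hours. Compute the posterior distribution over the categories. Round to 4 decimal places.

Since the prior is uniform, the posterior is proportional to the likelihood:
  Personal: 0.036
  Newsletters: 0.004
  Work: 0.064
  Social: 0.072
  Promotions: 0.36
Total = 0.536.
P(Personal | off-hours) = 0.036/0.536 ≈ 0.0672
P(Newsletters | off-hours) = 0.004/0.536 ≈ 0.0075
P(Work | off-hours) = 0.064/0.536 ≈ 0.1194
P(Social | off-hours) = 0.072/0.536 ≈ 0.1343
P(Promotions | off-hours) = 0.36/0.536 ≈ 0.6716
(Check: 0.0672+0.0075+0.1194+0.1343+0.6716 = 1.0000.)

Personal 0.0672, Newsletters 0.0075, Work 0.1194, Social 0.1343, Promotions 0.6716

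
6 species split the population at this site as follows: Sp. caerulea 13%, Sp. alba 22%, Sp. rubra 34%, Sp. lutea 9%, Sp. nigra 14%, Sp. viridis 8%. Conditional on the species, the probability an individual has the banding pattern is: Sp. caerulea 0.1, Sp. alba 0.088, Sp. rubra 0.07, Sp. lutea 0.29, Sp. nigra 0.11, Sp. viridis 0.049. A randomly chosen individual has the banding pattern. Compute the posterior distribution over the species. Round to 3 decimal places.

Sp. caerulea 0.128, Sp. alba 0.191, Sp. rubra 0.234, Sp. lutea 0.257, Sp. nigra 0.152, Sp. viridis 0.039

Unnormalized posteriors (prior × likelihood):
  Sp. caerulea: 0.13 × 0.1 = 0.013
  Sp. alba: 0.22 × 0.088 = 0.01936
  Sp. rubra: 0.34 × 0.07 = 0.0238
  Sp. lutea: 0.09 × 0.29 = 0.0261
  Sp. nigra: 0.14 × 0.11 = 0.0154
  Sp. viridis: 0.08 × 0.049 = 0.00392
Sum = 0.10158.
P(Sp. caerulea | banded) = 0.013/0.10158 ≈ 0.128
P(Sp. alba | banded) = 0.01936/0.10158 ≈ 0.191
P(Sp. rubra | banded) = 0.0238/0.10158 ≈ 0.234
P(Sp. lutea | banded) = 0.0261/0.10158 ≈ 0.257
P(Sp. nigra | banded) = 0.0154/0.10158 ≈ 0.152
P(Sp. viridis | banded) = 0.00392/0.10158 ≈ 0.039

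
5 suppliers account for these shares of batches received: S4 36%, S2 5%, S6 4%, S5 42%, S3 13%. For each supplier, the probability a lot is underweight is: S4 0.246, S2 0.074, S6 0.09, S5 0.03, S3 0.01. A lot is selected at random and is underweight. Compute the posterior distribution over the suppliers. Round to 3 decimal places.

Unnormalized posteriors (prior × likelihood):
  S4: 0.36 × 0.246 = 0.08856
  S2: 0.05 × 0.074 = 0.0037
  S6: 0.04 × 0.09 = 0.0036
  S5: 0.42 × 0.03 = 0.0126
  S3: 0.13 × 0.01 = 0.0013
Sum = 0.10976.
P(S4 | underweight) = 0.08856/0.10976 ≈ 0.807
P(S2 | underweight) = 0.0037/0.10976 ≈ 0.034
P(S6 | underweight) = 0.0036/0.10976 ≈ 0.033
P(S5 | underweight) = 0.0126/0.10976 ≈ 0.115
P(S3 | underweight) = 0.0013/0.10976 ≈ 0.012

S4 0.807, S2 0.034, S6 0.033, S5 0.115, S3 0.012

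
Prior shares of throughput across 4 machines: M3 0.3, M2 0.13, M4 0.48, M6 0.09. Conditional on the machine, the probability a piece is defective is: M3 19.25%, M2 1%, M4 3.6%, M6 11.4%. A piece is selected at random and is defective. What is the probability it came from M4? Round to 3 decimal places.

0.200

Compute prior × likelihood for every hypothesis:
  M3: 0.3 × 0.1925 = 0.05775
  M2: 0.13 × 0.01 = 0.0013
  M4: 0.48 × 0.036 = 0.01728
  M6: 0.09 × 0.114 = 0.01026
Normalizing constant = 0.08659.
P(M4 | evidence) = 0.01728 / 0.08659 ≈ 0.200.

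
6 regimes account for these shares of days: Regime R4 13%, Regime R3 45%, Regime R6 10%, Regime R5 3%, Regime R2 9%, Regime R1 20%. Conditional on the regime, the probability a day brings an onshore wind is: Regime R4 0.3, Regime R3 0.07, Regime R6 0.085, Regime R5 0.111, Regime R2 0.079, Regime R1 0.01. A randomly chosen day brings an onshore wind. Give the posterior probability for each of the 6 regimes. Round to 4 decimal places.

Regime R4 0.4265, Regime R3 0.3445, Regime R6 0.0930, Regime R5 0.0364, Regime R2 0.0778, Regime R1 0.0219

Prior × likelihood for each hypothesis:
  Regime R4: 0.13 × 0.3 = 0.039
  Regime R3: 0.45 × 0.07 = 0.0315
  Regime R6: 0.1 × 0.085 = 0.0085
  Regime R5: 0.03 × 0.111 = 0.00333
  Regime R2: 0.09 × 0.079 = 0.00711
  Regime R1: 0.2 × 0.01 = 0.002
Normalizing constant = 0.09144.
P(Regime R4 | onshore) = 0.039/0.09144 ≈ 0.4265
P(Regime R3 | onshore) = 0.0315/0.09144 ≈ 0.3445
P(Regime R6 | onshore) = 0.0085/0.09144 ≈ 0.0930
P(Regime R5 | onshore) = 0.00333/0.09144 ≈ 0.0364
P(Regime R2 | onshore) = 0.00711/0.09144 ≈ 0.0778
P(Regime R1 | onshore) = 0.002/0.09144 ≈ 0.0219
(Check: 0.4265+0.3445+0.0930+0.0364+0.0778+0.0219 = 1.0001.)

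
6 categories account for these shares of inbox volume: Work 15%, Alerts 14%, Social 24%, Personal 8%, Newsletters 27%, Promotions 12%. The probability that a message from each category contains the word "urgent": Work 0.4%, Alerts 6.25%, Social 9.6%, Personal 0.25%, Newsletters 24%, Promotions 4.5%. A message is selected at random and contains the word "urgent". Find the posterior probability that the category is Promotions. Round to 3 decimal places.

0.053

Compute prior × likelihood for every hypothesis:
  Work: 0.15 × 0.004 = 0.0006
  Alerts: 0.14 × 0.0625 = 0.00875
  Social: 0.24 × 0.096 = 0.02304
  Personal: 0.08 × 0.0025 = 0.0002
  Newsletters: 0.27 × 0.24 = 0.0648
  Promotions: 0.12 × 0.045 = 0.0054
Sum = 0.10279.
P(Promotions | evidence) = 0.0054 / 0.10279 ≈ 0.053.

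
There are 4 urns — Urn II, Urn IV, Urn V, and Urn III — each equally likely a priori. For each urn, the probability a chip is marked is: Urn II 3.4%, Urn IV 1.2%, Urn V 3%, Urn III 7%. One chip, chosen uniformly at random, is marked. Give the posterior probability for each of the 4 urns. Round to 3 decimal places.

With a uniform prior (1/4 each), posterior ∝ likelihood:
  Urn II: 0.034
  Urn IV: 0.012
  Urn V: 0.03
  Urn III: 0.07
Sum = 0.146.
P(Urn II | marked) = 0.034/0.146 ≈ 0.233
P(Urn IV | marked) = 0.012/0.146 ≈ 0.082
P(Urn V | marked) = 0.03/0.146 ≈ 0.205
P(Urn III | marked) = 0.07/0.146 ≈ 0.479

Urn II 0.233, Urn IV 0.082, Urn V 0.205, Urn III 0.479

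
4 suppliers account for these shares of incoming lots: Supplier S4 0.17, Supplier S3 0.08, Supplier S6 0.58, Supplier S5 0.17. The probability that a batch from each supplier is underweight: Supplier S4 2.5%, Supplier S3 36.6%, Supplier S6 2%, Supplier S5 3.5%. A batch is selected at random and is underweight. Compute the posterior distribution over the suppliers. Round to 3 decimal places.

Prior × likelihood for each hypothesis:
  Supplier S4: 0.17 × 0.025 = 0.00425
  Supplier S3: 0.08 × 0.366 = 0.02928
  Supplier S6: 0.58 × 0.02 = 0.0116
  Supplier S5: 0.17 × 0.035 = 0.00595
Sum = 0.05108.
P(Supplier S4 | underweight) = 0.00425/0.05108 ≈ 0.083
P(Supplier S3 | underweight) = 0.02928/0.05108 ≈ 0.573
P(Supplier S6 | underweight) = 0.0116/0.05108 ≈ 0.227
P(Supplier S5 | underweight) = 0.00595/0.05108 ≈ 0.116

Supplier S4 0.083, Supplier S3 0.573, Supplier S6 0.227, Supplier S5 0.116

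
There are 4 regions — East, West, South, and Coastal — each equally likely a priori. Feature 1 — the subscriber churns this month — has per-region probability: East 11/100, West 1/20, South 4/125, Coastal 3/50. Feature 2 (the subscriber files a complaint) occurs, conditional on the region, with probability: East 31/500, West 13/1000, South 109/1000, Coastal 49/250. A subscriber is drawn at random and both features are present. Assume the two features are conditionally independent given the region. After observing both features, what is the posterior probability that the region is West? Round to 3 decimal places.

With a uniform prior (1/4 each), posterior ∝ likelihood:
  East: 0.11 × 0.062 = 0.00682
  West: 0.05 × 0.013 = 0.00065
  South: 0.032 × 0.109 = 0.003488
  Coastal: 0.06 × 0.196 = 0.01176
Total = 0.022718.
P(West | evidence) = 0.00065 / 0.022718 ≈ 0.029.

0.029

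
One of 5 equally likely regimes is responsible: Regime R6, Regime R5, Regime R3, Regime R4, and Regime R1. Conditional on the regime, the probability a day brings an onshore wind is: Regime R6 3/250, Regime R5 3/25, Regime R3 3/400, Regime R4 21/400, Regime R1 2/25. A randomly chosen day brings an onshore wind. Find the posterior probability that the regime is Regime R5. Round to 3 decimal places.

With a uniform prior (1/5 each), posterior ∝ likelihood:
  Regime R6: 0.012
  Regime R5: 0.12
  Regime R3: 0.0075
  Regime R4: 0.0525
  Regime R1: 0.08
Normalizing constant = 0.272.
P(Regime R5 | evidence) = 0.12 / 0.272 ≈ 0.441.

0.441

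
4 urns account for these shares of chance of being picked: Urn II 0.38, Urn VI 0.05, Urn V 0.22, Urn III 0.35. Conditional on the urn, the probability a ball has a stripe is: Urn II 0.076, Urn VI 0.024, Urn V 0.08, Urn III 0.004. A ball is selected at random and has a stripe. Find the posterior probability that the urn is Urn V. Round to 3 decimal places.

Prior × likelihood for each hypothesis:
  Urn II: 0.38 × 0.076 = 0.02888
  Urn VI: 0.05 × 0.024 = 0.0012
  Urn V: 0.22 × 0.08 = 0.0176
  Urn III: 0.35 × 0.004 = 0.0014
Total = 0.04908.
P(Urn V | evidence) = 0.0176 / 0.04908 ≈ 0.359.

0.359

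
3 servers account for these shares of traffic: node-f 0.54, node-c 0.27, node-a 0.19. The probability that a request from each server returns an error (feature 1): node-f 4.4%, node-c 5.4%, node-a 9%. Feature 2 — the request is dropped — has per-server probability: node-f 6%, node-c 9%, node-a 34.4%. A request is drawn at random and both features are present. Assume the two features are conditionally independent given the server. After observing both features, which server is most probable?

Unnormalized posteriors (prior × likelihood):
  node-f: 0.54 × 0.044 × 0.06 = 0.0014256
  node-c: 0.27 × 0.054 × 0.09 = 0.0013122
  node-a: 0.19 × 0.09 × 0.344 = 0.0058824
Sum = 0.0086202.
Largest term belongs to node-a, so node-a is most probable.

node-a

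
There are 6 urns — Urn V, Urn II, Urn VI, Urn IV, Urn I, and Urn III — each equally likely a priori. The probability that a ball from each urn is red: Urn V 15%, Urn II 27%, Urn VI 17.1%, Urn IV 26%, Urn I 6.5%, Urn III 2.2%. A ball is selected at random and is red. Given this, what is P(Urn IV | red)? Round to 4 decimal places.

0.2772

Since the prior is uniform, the posterior is proportional to the likelihood:
  Urn V: 0.15
  Urn II: 0.27
  Urn VI: 0.171
  Urn IV: 0.26
  Urn I: 0.065
  Urn III: 0.022
Normalizing constant = 0.938.
P(Urn IV | evidence) = 0.26 / 0.938 ≈ 0.2772.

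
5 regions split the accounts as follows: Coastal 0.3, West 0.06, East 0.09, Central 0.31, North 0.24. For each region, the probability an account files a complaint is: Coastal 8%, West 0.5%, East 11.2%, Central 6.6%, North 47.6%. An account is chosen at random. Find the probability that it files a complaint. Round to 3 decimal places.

0.169

Compute prior × likelihood for every hypothesis:
  Coastal: 0.3 × 0.08 = 0.024
  West: 0.06 × 0.005 = 0.0003
  East: 0.09 × 0.112 = 0.01008
  Central: 0.31 × 0.066 = 0.02046
  North: 0.24 × 0.476 = 0.11424
P(complaint) = 0.024 + 0.0003 + 0.01008 + 0.02046 + 0.11424 = 0.16908 → 0.169.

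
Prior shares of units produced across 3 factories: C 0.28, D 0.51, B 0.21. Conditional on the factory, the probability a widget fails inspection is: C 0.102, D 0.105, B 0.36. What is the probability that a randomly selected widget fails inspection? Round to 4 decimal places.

0.1577

Compute prior × likelihood for every hypothesis:
  C: 0.28 × 0.102 = 0.02856
  D: 0.51 × 0.105 = 0.05355
  B: 0.21 × 0.36 = 0.0756
P(nonconforming) = 0.02856 + 0.05355 + 0.0756 = 0.15771 → 0.1577.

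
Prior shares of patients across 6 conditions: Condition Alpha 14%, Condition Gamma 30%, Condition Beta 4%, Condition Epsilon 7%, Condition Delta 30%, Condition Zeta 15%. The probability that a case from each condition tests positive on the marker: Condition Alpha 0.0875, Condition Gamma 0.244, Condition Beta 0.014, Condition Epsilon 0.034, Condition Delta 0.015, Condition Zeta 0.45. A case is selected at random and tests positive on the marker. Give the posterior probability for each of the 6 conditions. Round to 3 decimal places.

Condition Alpha 0.076, Condition Gamma 0.456, Condition Beta 0.003, Condition Epsilon 0.015, Condition Delta 0.028, Condition Zeta 0.421

Unnormalized posteriors (prior × likelihood):
  Condition Alpha: 0.14 × 0.0875 = 0.01225
  Condition Gamma: 0.3 × 0.244 = 0.0732
  Condition Beta: 0.04 × 0.014 = 0.00056
  Condition Epsilon: 0.07 × 0.034 = 0.00238
  Condition Delta: 0.3 × 0.015 = 0.0045
  Condition Zeta: 0.15 × 0.45 = 0.0675
Sum = 0.16039.
P(Condition Alpha | marker-positive) = 0.01225/0.16039 ≈ 0.076
P(Condition Gamma | marker-positive) = 0.0732/0.16039 ≈ 0.456
P(Condition Beta | marker-positive) = 0.00056/0.16039 ≈ 0.003
P(Condition Epsilon | marker-positive) = 0.00238/0.16039 ≈ 0.015
P(Condition Delta | marker-positive) = 0.0045/0.16039 ≈ 0.028
P(Condition Zeta | marker-positive) = 0.0675/0.16039 ≈ 0.421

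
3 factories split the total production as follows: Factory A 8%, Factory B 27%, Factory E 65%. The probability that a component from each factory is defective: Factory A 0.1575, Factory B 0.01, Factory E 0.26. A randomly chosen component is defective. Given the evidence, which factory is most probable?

Unnormalized posteriors (prior × likelihood):
  Factory A: 0.08 × 0.1575 = 0.0126
  Factory B: 0.27 × 0.01 = 0.0027
  Factory E: 0.65 × 0.26 = 0.169
Normalizing constant = 0.1843.
Largest term belongs to Factory E, so Factory E is most probable.

Factory E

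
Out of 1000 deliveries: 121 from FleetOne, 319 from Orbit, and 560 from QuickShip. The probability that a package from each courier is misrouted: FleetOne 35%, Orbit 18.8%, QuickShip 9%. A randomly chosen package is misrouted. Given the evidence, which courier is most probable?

Compute prior × likelihood for every hypothesis:
  FleetOne: 0.121 × 0.35 = 0.04235
  Orbit: 0.319 × 0.188 = 0.059972
  QuickShip: 0.56 × 0.09 = 0.0504
Sum = 0.152722.
Largest term belongs to Orbit, so Orbit is most probable.

Orbit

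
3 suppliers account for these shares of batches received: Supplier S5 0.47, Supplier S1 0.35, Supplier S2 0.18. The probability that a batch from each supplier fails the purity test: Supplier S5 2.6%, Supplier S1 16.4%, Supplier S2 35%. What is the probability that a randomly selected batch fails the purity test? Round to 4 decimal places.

By Bayes' rule, posterior ∝ prior × likelihood:
  Supplier S5: 0.47 × 0.026 = 0.01222
  Supplier S1: 0.35 × 0.164 = 0.0574
  Supplier S2: 0.18 × 0.35 = 0.063
P(off-spec) = 0.01222 + 0.0574 + 0.063 = 0.13262 → 0.1326.

0.1326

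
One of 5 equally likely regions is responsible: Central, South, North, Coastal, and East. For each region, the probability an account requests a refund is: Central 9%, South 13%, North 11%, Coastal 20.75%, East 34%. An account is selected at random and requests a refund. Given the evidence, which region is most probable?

With a uniform prior (1/5 each), posterior ∝ likelihood:
  Central: 0.09
  South: 0.13
  North: 0.11
  Coastal: 0.2075
  East: 0.34
Normalizing constant = 0.8775.
Largest term belongs to East, so East is most probable.

East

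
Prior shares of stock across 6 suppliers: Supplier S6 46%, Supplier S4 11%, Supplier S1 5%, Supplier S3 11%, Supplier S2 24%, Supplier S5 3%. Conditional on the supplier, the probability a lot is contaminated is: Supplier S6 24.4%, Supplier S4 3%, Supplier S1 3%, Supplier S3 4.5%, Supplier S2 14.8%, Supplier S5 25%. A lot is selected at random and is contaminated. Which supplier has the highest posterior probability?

Compute prior × likelihood for every hypothesis:
  Supplier S6: 0.46 × 0.244 = 0.11224
  Supplier S4: 0.11 × 0.03 = 0.0033
  Supplier S1: 0.05 × 0.03 = 0.0015
  Supplier S3: 0.11 × 0.045 = 0.00495
  Supplier S2: 0.24 × 0.148 = 0.03552
  Supplier S5: 0.03 × 0.25 = 0.0075
Total = 0.16501.
Largest term belongs to Supplier S6, so Supplier S6 is most probable.

Supplier S6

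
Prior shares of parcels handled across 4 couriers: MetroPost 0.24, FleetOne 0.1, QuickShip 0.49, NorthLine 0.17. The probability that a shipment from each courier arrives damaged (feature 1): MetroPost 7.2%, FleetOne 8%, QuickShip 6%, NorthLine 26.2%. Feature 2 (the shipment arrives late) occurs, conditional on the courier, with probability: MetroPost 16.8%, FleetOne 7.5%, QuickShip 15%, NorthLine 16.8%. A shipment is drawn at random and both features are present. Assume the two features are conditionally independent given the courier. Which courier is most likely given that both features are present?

NorthLine

Compute prior × likelihood for every hypothesis:
  MetroPost: 0.24 × 0.072 × 0.168 = 0.00290304
  FleetOne: 0.1 × 0.08 × 0.075 = 0.0006
  QuickShip: 0.49 × 0.06 × 0.15 = 0.00441
  NorthLine: 0.17 × 0.262 × 0.168 = 0.00748272
Total = 0.01539576.
Largest term belongs to NorthLine, so NorthLine is most probable.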